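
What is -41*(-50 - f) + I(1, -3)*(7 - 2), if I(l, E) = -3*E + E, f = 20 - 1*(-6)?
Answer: 3146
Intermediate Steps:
f = 26 (f = 20 + 6 = 26)
I(l, E) = -2*E
-41*(-50 - f) + I(1, -3)*(7 - 2) = -41*(-50 - 1*26) + (-2*(-3))*(7 - 2) = -41*(-50 - 26) + 6*5 = -41*(-76) + 30 = 3116 + 30 = 3146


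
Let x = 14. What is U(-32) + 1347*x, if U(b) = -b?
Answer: 18890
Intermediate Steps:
U(-32) + 1347*x = -1*(-32) + 1347*14 = 32 + 18858 = 18890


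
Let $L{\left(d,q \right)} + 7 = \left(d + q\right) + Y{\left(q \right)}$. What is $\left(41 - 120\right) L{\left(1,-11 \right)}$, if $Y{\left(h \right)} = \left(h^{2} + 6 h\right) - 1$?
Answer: $-2923$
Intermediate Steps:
$Y{\left(h \right)} = -1 + h^{2} + 6 h$
$L{\left(d,q \right)} = -8 + d + q^{2} + 7 q$ ($L{\left(d,q \right)} = -7 + \left(\left(d + q\right) + \left(-1 + q^{2} + 6 q\right)\right) = -7 + \left(-1 + d + q^{2} + 7 q\right) = -8 + d + q^{2} + 7 q$)
$\left(41 - 120\right) L{\left(1,-11 \right)} = \left(41 - 120\right) \left(-8 + 1 + \left(-11\right)^{2} + 7 \left(-11\right)\right) = - 79 \left(-8 + 1 + 121 - 77\right) = \left(-79\right) 37 = -2923$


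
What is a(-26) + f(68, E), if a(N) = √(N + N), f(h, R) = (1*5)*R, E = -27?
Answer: -135 + 2*I*√13 ≈ -135.0 + 7.2111*I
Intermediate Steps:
f(h, R) = 5*R
a(N) = √2*√N (a(N) = √(2*N) = √2*√N)
a(-26) + f(68, E) = √2*√(-26) + 5*(-27) = √2*(I*√26) - 135 = 2*I*√13 - 135 = -135 + 2*I*√13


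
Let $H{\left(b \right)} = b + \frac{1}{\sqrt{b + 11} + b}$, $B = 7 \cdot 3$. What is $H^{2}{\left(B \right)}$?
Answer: $\frac{74132132}{167281} - \frac{68880 \sqrt{2}}{167281} \approx 442.58$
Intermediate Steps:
$B = 21$
$H{\left(b \right)} = b + \frac{1}{b + \sqrt{11 + b}}$ ($H{\left(b \right)} = b + \frac{1}{\sqrt{11 + b} + b} = b + \frac{1}{b + \sqrt{11 + b}}$)
$H^{2}{\left(B \right)} = \left(\frac{1 + 21^{2} + 21 \sqrt{11 + 21}}{21 + \sqrt{11 + 21}}\right)^{2} = \left(\frac{1 + 441 + 21 \sqrt{32}}{21 + \sqrt{32}}\right)^{2} = \left(\frac{1 + 441 + 21 \cdot 4 \sqrt{2}}{21 + 4 \sqrt{2}}\right)^{2} = \left(\frac{1 + 441 + 84 \sqrt{2}}{21 + 4 \sqrt{2}}\right)^{2} = \left(\frac{442 + 84 \sqrt{2}}{21 + 4 \sqrt{2}}\right)^{2} = \frac{\left(442 + 84 \sqrt{2}\right)^{2}}{\left(21 + 4 \sqrt{2}\right)^{2}}$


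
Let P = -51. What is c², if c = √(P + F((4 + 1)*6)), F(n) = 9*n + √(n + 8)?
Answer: 219 + √38 ≈ 225.16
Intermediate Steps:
F(n) = √(8 + n) + 9*n (F(n) = 9*n + √(8 + n) = √(8 + n) + 9*n)
c = √(219 + √38) (c = √(-51 + (√(8 + (4 + 1)*6) + 9*((4 + 1)*6))) = √(-51 + (√(8 + 5*6) + 9*(5*6))) = √(-51 + (√(8 + 30) + 9*30)) = √(-51 + (√38 + 270)) = √(-51 + (270 + √38)) = √(219 + √38) ≈ 15.005)
c² = (√(219 + √38))² = 219 + √38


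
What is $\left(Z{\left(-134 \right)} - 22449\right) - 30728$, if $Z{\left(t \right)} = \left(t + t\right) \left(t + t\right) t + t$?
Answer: $-9677727$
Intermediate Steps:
$Z{\left(t \right)} = t + 4 t^{3}$ ($Z{\left(t \right)} = 2 t 2 t t + t = 4 t^{2} t + t = 4 t^{3} + t = t + 4 t^{3}$)
$\left(Z{\left(-134 \right)} - 22449\right) - 30728 = \left(\left(-134 + 4 \left(-134\right)^{3}\right) - 22449\right) - 30728 = \left(\left(-134 + 4 \left(-2406104\right)\right) - 22449\right) - 30728 = \left(\left(-134 - 9624416\right) - 22449\right) - 30728 = \left(-9624550 - 22449\right) - 30728 = -9646999 - 30728 = -9677727$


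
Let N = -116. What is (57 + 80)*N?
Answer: -15892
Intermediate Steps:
(57 + 80)*N = (57 + 80)*(-116) = 137*(-116) = -15892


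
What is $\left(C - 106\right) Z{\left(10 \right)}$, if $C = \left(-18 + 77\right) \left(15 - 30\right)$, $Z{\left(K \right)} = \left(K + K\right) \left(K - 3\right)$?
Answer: $-138740$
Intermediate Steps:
$Z{\left(K \right)} = 2 K \left(-3 + K\right)$
$C = -885$ ($C = 59 \left(-15\right) = -885$)
$\left(C - 106\right) Z{\left(10 \right)} = \left(-885 - 106\right) 2 \cdot 10 \left(-3 + 10\right) = - 991 \cdot 2 \cdot 10 \cdot 7 = \left(-991\right) 140 = -138740$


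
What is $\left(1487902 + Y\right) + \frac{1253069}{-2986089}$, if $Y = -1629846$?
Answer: $- \frac{423858670085}{2986089} \approx -1.4194 \cdot 10^{5}$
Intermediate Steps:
$\left(1487902 + Y\right) + \frac{1253069}{-2986089} = \left(1487902 - 1629846\right) + \frac{1253069}{-2986089} = -141944 + 1253069 \left(- \frac{1}{2986089}\right) = -141944 - \frac{1253069}{2986089} = - \frac{423858670085}{2986089}$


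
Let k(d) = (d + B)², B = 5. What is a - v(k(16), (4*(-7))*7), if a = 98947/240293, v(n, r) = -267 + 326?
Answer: -14078340/240293 ≈ -58.588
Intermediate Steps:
k(d) = (5 + d)² (k(d) = (d + 5)² = (5 + d)²)
v(n, r) = 59
a = 98947/240293 (a = 98947*(1/240293) = 98947/240293 ≈ 0.41178)
a - v(k(16), (4*(-7))*7) = 98947/240293 - 1*59 = 98947/240293 - 59 = -14078340/240293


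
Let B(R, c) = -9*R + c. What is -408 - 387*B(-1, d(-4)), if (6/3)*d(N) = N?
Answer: -3117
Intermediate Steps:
d(N) = N/2
B(R, c) = c - 9*R
-408 - 387*B(-1, d(-4)) = -408 - 387*((½)*(-4) - 9*(-1)) = -408 - 387*(-2 + 9) = -408 - 387*7 = -408 - 2709 = -3117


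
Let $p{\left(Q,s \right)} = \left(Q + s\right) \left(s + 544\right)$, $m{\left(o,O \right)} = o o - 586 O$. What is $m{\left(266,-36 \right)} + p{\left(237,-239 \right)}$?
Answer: $91242$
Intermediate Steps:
$m{\left(o,O \right)} = o^{2} - 586 O$
$p{\left(Q,s \right)} = \left(544 + s\right) \left(Q + s\right)$ ($p{\left(Q,s \right)} = \left(Q + s\right) \left(544 + s\right) = \left(544 + s\right) \left(Q + s\right)$)
$m{\left(266,-36 \right)} + p{\left(237,-239 \right)} = \left(266^{2} - -21096\right) + \left(\left(-239\right)^{2} + 544 \cdot 237 + 544 \left(-239\right) + 237 \left(-239\right)\right) = \left(70756 + 21096\right) + \left(57121 + 128928 - 130016 - 56643\right) = 91852 - 610 = 91242$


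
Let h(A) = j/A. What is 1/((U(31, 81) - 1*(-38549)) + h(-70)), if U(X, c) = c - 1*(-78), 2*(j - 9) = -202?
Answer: 35/1354826 ≈ 2.5834e-5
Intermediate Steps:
j = -92 (j = 9 + (½)*(-202) = 9 - 101 = -92)
U(X, c) = 78 + c (U(X, c) = c + 78 = 78 + c)
h(A) = -92/A
1/((U(31, 81) - 1*(-38549)) + h(-70)) = 1/(((78 + 81) - 1*(-38549)) - 92/(-70)) = 1/((159 + 38549) - 92*(-1/70)) = 1/(38708 + 46/35) = 1/(1354826/35) = 35/1354826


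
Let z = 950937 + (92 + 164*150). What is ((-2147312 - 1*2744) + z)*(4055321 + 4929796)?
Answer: -10552364002959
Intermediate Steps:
z = 975629 (z = 950937 + (92 + 24600) = 950937 + 24692 = 975629)
((-2147312 - 1*2744) + z)*(4055321 + 4929796) = ((-2147312 - 1*2744) + 975629)*(4055321 + 4929796) = ((-2147312 - 2744) + 975629)*8985117 = (-2150056 + 975629)*8985117 = -1174427*8985117 = -10552364002959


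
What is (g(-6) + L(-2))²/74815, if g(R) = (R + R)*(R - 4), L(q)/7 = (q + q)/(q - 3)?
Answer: 394384/1870375 ≈ 0.21086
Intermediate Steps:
L(q) = 14*q/(-3 + q) (L(q) = 7*((q + q)/(q - 3)) = 7*((2*q)/(-3 + q)) = 7*(2*q/(-3 + q)) = 14*q/(-3 + q))
g(R) = 2*R*(-4 + R) (g(R) = (2*R)*(-4 + R) = 2*R*(-4 + R))
(g(-6) + L(-2))²/74815 = (2*(-6)*(-4 - 6) + 14*(-2)/(-3 - 2))²/74815 = (2*(-6)*(-10) + 14*(-2)/(-5))²*(1/74815) = (120 + 14*(-2)*(-⅕))²*(1/74815) = (120 + 28/5)²*(1/74815) = (628/5)²*(1/74815) = (394384/25)*(1/74815) = 394384/1870375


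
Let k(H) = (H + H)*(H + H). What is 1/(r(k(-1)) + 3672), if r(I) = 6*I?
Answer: 1/3696 ≈ 0.00027056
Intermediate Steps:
k(H) = 4*H**2 (k(H) = (2*H)*(2*H) = 4*H**2)
1/(r(k(-1)) + 3672) = 1/(6*(4*(-1)**2) + 3672) = 1/(6*(4*1) + 3672) = 1/(6*4 + 3672) = 1/(24 + 3672) = 1/3696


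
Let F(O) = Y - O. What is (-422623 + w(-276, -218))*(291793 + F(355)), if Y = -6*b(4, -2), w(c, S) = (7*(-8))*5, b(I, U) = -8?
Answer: -123270303858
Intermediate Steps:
w(c, S) = -280 (w(c, S) = -56*5 = -280)
Y = 48 (Y = -6*(-8) = 48)
F(O) = 48 - O
(-422623 + w(-276, -218))*(291793 + F(355)) = (-422623 - 280)*(291793 + (48 - 1*355)) = -422903*(291793 + (48 - 355)) = -422903*(291793 - 307) = -422903*291486 = -123270303858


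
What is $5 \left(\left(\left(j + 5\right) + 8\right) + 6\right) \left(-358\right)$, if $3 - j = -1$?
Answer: $-41170$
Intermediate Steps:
$j = 4$ ($j = 3 - -1 = 3 + 1 = 4$)
$5 \left(\left(\left(j + 5\right) + 8\right) + 6\right) \left(-358\right) = 5 \left(\left(\left(4 + 5\right) + 8\right) + 6\right) \left(-358\right) = 5 \left(\left(9 + 8\right) + 6\right) \left(-358\right) = 5 \left(17 + 6\right) \left(-358\right) = 5 \cdot 23 \left(-358\right) = 115 \left(-358\right) = -41170$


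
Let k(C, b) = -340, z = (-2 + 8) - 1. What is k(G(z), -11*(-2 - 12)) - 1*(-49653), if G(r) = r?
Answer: 49313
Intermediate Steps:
z = 5 (z = 6 - 1 = 5)
k(G(z), -11*(-2 - 12)) - 1*(-49653) = -340 - 1*(-49653) = -340 + 49653 = 49313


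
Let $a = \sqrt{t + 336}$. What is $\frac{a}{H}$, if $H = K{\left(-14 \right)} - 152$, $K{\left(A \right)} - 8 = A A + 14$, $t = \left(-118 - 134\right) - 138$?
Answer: $\frac{i \sqrt{6}}{22} \approx 0.11134 i$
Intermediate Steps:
$t = -390$ ($t = -252 - 138 = -390$)
$K{\left(A \right)} = 22 + A^{2}$ ($K{\left(A \right)} = 8 + \left(A A + 14\right) = 8 + \left(A^{2} + 14\right) = 8 + \left(14 + A^{2}\right) = 22 + A^{2}$)
$a = 3 i \sqrt{6}$ ($a = \sqrt{-390 + 336} = \sqrt{-54} = 3 i \sqrt{6} \approx 7.3485 i$)
$H = 66$ ($H = \left(22 + \left(-14\right)^{2}\right) - 152 = \left(22 + 196\right) - 152 = 218 - 152 = 66$)
$\frac{a}{H} = \frac{3 i \sqrt{6}}{66} = 3 i \sqrt{6} \cdot \frac{1}{66} = \frac{i \sqrt{6}}{22}$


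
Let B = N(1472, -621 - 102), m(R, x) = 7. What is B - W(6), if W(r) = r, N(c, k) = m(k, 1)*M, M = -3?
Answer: -27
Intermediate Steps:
N(c, k) = -21 (N(c, k) = 7*(-3) = -21)
B = -21
B - W(6) = -21 - 1*6 = -21 - 6 = -27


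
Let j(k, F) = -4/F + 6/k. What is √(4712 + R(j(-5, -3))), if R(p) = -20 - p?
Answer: √1055670/15 ≈ 68.497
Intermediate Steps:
√(4712 + R(j(-5, -3))) = √(4712 + (-20 - (-4/(-3) + 6/(-5)))) = √(4712 + (-20 - (-4*(-⅓) + 6*(-⅕)))) = √(4712 + (-20 - (4/3 - 6/5))) = √(4712 + (-20 - 1*2/15)) = √(4712 + (-20 - 2/15)) = √(4712 - 302/15) = √(70378/15) = √1055670/15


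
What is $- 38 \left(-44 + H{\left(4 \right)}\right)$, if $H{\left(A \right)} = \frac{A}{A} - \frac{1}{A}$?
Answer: $\frac{3287}{2} \approx 1643.5$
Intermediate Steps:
$H{\left(A \right)} = 1 - \frac{1}{A}$
$- 38 \left(-44 + H{\left(4 \right)}\right) = - 38 \left(-44 + \frac{-1 + 4}{4}\right) = - 38 \left(-44 + \frac{1}{4} \cdot 3\right) = - 38 \left(-44 + \frac{3}{4}\right) = \left(-38\right) \left(- \frac{173}{4}\right) = \frac{3287}{2}$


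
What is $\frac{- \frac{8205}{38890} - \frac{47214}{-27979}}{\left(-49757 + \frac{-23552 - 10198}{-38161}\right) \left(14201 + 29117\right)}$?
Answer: $- \frac{12261776243433}{17899246083557162625532} \approx -6.8504 \cdot 10^{-10}$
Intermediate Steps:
$\frac{- \frac{8205}{38890} - \frac{47214}{-27979}}{\left(-49757 + \frac{-23552 - 10198}{-38161}\right) \left(14201 + 29117\right)} = \frac{\left(-8205\right) \frac{1}{38890} - - \frac{47214}{27979}}{\left(-49757 - - \frac{33750}{38161}\right) 43318} = \frac{- \frac{1641}{7778} + \frac{47214}{27979}}{\left(-49757 + \frac{33750}{38161}\right) 43318} = \frac{321316953}{217620662 \left(\left(- \frac{1898743127}{38161}\right) 43318\right)} = \frac{321316953}{217620662 \left(- \frac{82249754775386}{38161}\right)} = \frac{321316953}{217620662} \left(- \frac{38161}{82249754775386}\right) = - \frac{12261776243433}{17899246083557162625532}$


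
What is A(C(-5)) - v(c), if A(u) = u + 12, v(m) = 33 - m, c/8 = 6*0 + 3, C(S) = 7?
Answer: 10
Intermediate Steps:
c = 24 (c = 8*(6*0 + 3) = 8*(0 + 3) = 8*3 = 24)
A(u) = 12 + u
A(C(-5)) - v(c) = (12 + 7) - (33 - 1*24) = 19 - (33 - 24) = 19 - 1*9 = 19 - 9 = 10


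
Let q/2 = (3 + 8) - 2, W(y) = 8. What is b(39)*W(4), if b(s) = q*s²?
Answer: 219024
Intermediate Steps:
q = 18 (q = 2*((3 + 8) - 2) = 2*(11 - 2) = 2*9 = 18)
b(s) = 18*s²
b(39)*W(4) = (18*39²)*8 = (18*1521)*8 = 27378*8 = 219024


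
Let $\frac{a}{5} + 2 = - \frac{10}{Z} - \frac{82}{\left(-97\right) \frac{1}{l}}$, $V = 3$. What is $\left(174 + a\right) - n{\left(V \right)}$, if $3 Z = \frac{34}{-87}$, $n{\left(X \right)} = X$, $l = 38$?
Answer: $\frac{1163274}{1649} \approx 705.44$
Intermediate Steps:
$Z = - \frac{34}{261}$ ($Z = \frac{34 \frac{1}{-87}}{3} = \frac{34 \left(- \frac{1}{87}\right)}{3} = \frac{1}{3} \left(- \frac{34}{87}\right) = - \frac{34}{261} \approx -0.13027$)
$a = \frac{881295}{1649}$ ($a = -10 + 5 \left(- \frac{10}{- \frac{34}{261}} - \frac{82}{\left(-97\right) \frac{1}{38}}\right) = -10 + 5 \left(\left(-10\right) \left(- \frac{261}{34}\right) - \frac{82}{\left(-97\right) \frac{1}{38}}\right) = -10 + 5 \left(\frac{1305}{17} - \frac{82}{- \frac{97}{38}}\right) = -10 + 5 \left(\frac{1305}{17} - - \frac{3116}{97}\right) = -10 + 5 \left(\frac{1305}{17} + \frac{3116}{97}\right) = -10 + 5 \cdot \frac{179557}{1649} = -10 + \frac{897785}{1649} = \frac{881295}{1649} \approx 534.44$)
$\left(174 + a\right) - n{\left(V \right)} = \left(174 + \frac{881295}{1649}\right) - 3 = \frac{1168221}{1649} - 3 = \frac{1163274}{1649}$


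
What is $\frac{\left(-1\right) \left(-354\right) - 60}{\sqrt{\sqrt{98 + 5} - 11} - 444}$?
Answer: $- \frac{294}{444 - i \sqrt{11 - \sqrt{103}}} \approx -0.66216 - 0.0013759 i$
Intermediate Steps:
$\frac{\left(-1\right) \left(-354\right) - 60}{\sqrt{\sqrt{98 + 5} - 11} - 444} = \frac{354 - 60}{\sqrt{\sqrt{103} - 11} - 444} = \frac{294}{\sqrt{-11 + \sqrt{103}} - 444} = \frac{294}{-444 + \sqrt{-11 + \sqrt{103}}}$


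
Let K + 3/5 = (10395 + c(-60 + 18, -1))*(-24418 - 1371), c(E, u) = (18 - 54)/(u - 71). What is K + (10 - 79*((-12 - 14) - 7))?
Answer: -2680869331/10 ≈ -2.6809e+8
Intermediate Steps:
c(E, u) = -36/(-71 + u)
K = -2680895501/10 (K = -3/5 + (10395 - 36/(-71 - 1))*(-24418 - 1371) = -3/5 + (10395 - 36/(-72))*(-25789) = -3/5 + (10395 - 36*(-1/72))*(-25789) = -3/5 + (10395 + 1/2)*(-25789) = -3/5 + (20791/2)*(-25789) = -3/5 - 536179099/2 = -2680895501/10 ≈ -2.6809e+8)
K + (10 - 79*((-12 - 14) - 7)) = -2680895501/10 + (10 - 79*((-12 - 14) - 7)) = -2680895501/10 + (10 - 79*(-26 - 7)) = -2680895501/10 + (10 - 79*(-33)) = -2680895501/10 + (10 + 2607) = -2680895501/10 + 2617 = -2680869331/10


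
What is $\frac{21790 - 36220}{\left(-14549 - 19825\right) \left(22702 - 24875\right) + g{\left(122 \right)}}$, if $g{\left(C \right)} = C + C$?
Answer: $- \frac{7215}{37347473} \approx -0.00019319$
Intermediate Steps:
$g{\left(C \right)} = 2 C$
$\frac{21790 - 36220}{\left(-14549 - 19825\right) \left(22702 - 24875\right) + g{\left(122 \right)}} = \frac{21790 - 36220}{\left(-14549 - 19825\right) \left(22702 - 24875\right) + 2 \cdot 122} = - \frac{14430}{\left(-34374\right) \left(-2173\right) + 244} = - \frac{14430}{74694702 + 244} = - \frac{14430}{74694946} = \left(-14430\right) \frac{1}{74694946} = - \frac{7215}{37347473}$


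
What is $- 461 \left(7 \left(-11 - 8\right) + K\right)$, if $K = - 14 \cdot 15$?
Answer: $158123$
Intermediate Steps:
$K = -210$ ($K = \left(-1\right) 210 = -210$)
$- 461 \left(7 \left(-11 - 8\right) + K\right) = - 461 \left(7 \left(-11 - 8\right) - 210\right) = - 461 \left(7 \left(-19\right) - 210\right) = - 461 \left(-133 - 210\right) = \left(-461\right) \left(-343\right) = 158123$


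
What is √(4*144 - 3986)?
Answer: I*√3410 ≈ 58.395*I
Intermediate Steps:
√(4*144 - 3986) = √(576 - 3986) = √(-3410) = I*√3410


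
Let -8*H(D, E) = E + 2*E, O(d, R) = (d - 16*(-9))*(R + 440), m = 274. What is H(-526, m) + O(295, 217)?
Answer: 1153281/4 ≈ 2.8832e+5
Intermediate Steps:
O(d, R) = (144 + d)*(440 + R) (O(d, R) = (d + 144)*(440 + R) = (144 + d)*(440 + R))
H(D, E) = -3*E/8 (H(D, E) = -(E + 2*E)/8 = -3*E/8)
H(-526, m) + O(295, 217) = -3/8*274 + (63360 + 144*217 + 440*295 + 217*295) = -411/4 + (63360 + 31248 + 129800 + 64015) = -411/4 + 288423 = 1153281/4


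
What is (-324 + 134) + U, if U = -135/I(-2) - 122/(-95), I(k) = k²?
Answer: -84537/380 ≈ -222.47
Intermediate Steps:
U = -12337/380 (U = -135/((-2)²) - 122/(-95) = -135/4 - 122*(-1/95) = -135*¼ + 122/95 = -135/4 + 122/95 = -12337/380 ≈ -32.466)
(-324 + 134) + U = (-324 + 134) - 12337/380 = -190 - 12337/380 = -84537/380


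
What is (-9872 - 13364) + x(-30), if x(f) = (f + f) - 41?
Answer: -23337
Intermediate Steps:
x(f) = -41 + 2*f (x(f) = 2*f - 41 = -41 + 2*f)
(-9872 - 13364) + x(-30) = (-9872 - 13364) + (-41 + 2*(-30)) = -23236 + (-41 - 60) = -23236 - 101 = -23337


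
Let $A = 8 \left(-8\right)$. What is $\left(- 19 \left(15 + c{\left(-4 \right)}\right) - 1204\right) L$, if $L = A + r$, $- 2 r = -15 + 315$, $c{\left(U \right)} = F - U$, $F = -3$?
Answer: $322712$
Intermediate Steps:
$c{\left(U \right)} = -3 - U$
$r = -150$ ($r = - \frac{-15 + 315}{2} = \left(- \frac{1}{2}\right) 300 = -150$)
$A = -64$
$L = -214$ ($L = -64 - 150 = -214$)
$\left(- 19 \left(15 + c{\left(-4 \right)}\right) - 1204\right) L = \left(- 19 \left(15 - -1\right) - 1204\right) \left(-214\right) = \left(- 19 \left(15 + \left(-3 + 4\right)\right) - 1204\right) \left(-214\right) = \left(- 19 \left(15 + 1\right) - 1204\right) \left(-214\right) = \left(\left(-19\right) 16 - 1204\right) \left(-214\right) = \left(-304 - 1204\right) \left(-214\right) = \left(-1508\right) \left(-214\right) = 322712$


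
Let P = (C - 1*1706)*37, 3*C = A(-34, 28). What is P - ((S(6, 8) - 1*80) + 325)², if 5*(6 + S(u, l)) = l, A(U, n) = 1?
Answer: -9074852/75 ≈ -1.2100e+5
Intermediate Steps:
S(u, l) = -6 + l/5
C = ⅓ (C = (⅓)*1 = ⅓ ≈ 0.33333)
P = -189329/3 (P = (⅓ - 1*1706)*37 = (⅓ - 1706)*37 = -5117/3*37 = -189329/3 ≈ -63110.)
P - ((S(6, 8) - 1*80) + 325)² = -189329/3 - (((-6 + (⅕)*8) - 1*80) + 325)² = -189329/3 - (((-6 + 8/5) - 80) + 325)² = -189329/3 - ((-22/5 - 80) + 325)² = -189329/3 - (-422/5 + 325)² = -189329/3 - (1203/5)² = -189329/3 - 1*1447209/25 = -189329/3 - 1447209/25 = -9074852/75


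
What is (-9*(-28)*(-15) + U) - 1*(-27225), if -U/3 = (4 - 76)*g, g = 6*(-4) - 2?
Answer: 17829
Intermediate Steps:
g = -26 (g = -24 - 2 = -26)
U = -5616 (U = -3*(4 - 76)*(-26) = -(-216)*(-26) = -3*1872 = -5616)
(-9*(-28)*(-15) + U) - 1*(-27225) = (-9*(-28)*(-15) - 5616) - 1*(-27225) = (252*(-15) - 5616) + 27225 = (-3780 - 5616) + 27225 = -9396 + 27225 = 17829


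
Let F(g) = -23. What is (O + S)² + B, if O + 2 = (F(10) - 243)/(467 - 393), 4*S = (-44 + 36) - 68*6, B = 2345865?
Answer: 3227932210/1369 ≈ 2.3579e+6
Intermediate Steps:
S = -104 (S = ((-44 + 36) - 68*6)/4 = (-8 - 408)/4 = (¼)*(-416) = -104)
O = -207/37 (O = -2 + (-23 - 243)/(467 - 393) = -2 - 266/74 = -2 - 266*1/74 = -2 - 133/37 = -207/37 ≈ -5.5946)
(O + S)² + B = (-207/37 - 104)² + 2345865 = (-4055/37)² + 2345865 = 16443025/1369 + 2345865 = 3227932210/1369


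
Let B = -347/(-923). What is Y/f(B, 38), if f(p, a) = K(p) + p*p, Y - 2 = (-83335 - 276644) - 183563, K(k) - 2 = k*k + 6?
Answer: -46305748866/705625 ≈ -65624.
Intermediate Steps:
K(k) = 8 + k**2 (K(k) = 2 + (k*k + 6) = 2 + (k**2 + 6) = 2 + (6 + k**2) = 8 + k**2)
B = 347/923 (B = -347*(-1/923) = 347/923 ≈ 0.37595)
Y = -543540 (Y = 2 + ((-83335 - 276644) - 183563) = 2 + (-359979 - 183563) = 2 - 543542 = -543540)
f(p, a) = 8 + 2*p**2 (f(p, a) = (8 + p**2) + p*p = (8 + p**2) + p**2 = 8 + 2*p**2)
Y/f(B, 38) = -543540/(8 + 2*(347/923)**2) = -543540/(8 + 2*(120409/851929)) = -543540/(8 + 240818/851929) = -543540/7056250/851929 = -543540*851929/7056250 = -46305748866/705625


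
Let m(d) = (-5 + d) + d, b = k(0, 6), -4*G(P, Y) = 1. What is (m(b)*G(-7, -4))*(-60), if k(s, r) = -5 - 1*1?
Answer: -255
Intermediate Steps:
k(s, r) = -6 (k(s, r) = -5 - 1 = -6)
G(P, Y) = -¼ (G(P, Y) = -¼*1 = -¼)
b = -6
m(d) = -5 + 2*d
(m(b)*G(-7, -4))*(-60) = ((-5 + 2*(-6))*(-¼))*(-60) = ((-5 - 12)*(-¼))*(-60) = -17*(-¼)*(-60) = (17/4)*(-60) = -255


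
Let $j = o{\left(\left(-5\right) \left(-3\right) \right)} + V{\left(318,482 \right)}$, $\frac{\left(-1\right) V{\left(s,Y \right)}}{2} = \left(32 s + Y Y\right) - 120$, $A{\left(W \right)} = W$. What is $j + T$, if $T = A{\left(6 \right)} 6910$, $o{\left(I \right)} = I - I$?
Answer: $-443300$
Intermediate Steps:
$o{\left(I \right)} = 0$
$V{\left(s,Y \right)} = 240 - 64 s - 2 Y^{2}$ ($V{\left(s,Y \right)} = - 2 \left(\left(32 s + Y Y\right) - 120\right) = - 2 \left(\left(32 s + Y^{2}\right) - 120\right) = - 2 \left(\left(Y^{2} + 32 s\right) - 120\right) = - 2 \left(-120 + Y^{2} + 32 s\right) = 240 - 64 s - 2 Y^{2}$)
$T = 41460$ ($T = 6 \cdot 6910 = 41460$)
$j = -484760$ ($j = 0 - \left(20112 + 464648\right) = 0 - 484760 = -484760$)
$j + T = -484760 + 41460 = -443300$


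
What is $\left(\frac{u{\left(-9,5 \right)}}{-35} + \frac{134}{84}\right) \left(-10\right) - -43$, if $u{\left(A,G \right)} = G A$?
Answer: $\frac{298}{21} \approx 14.19$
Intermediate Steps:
$u{\left(A,G \right)} = A G$
$\left(\frac{u{\left(-9,5 \right)}}{-35} + \frac{134}{84}\right) \left(-10\right) - -43 = \left(\frac{\left(-9\right) 5}{-35} + \frac{134}{84}\right) \left(-10\right) - -43 = \left(\left(-45\right) \left(- \frac{1}{35}\right) + 134 \cdot \frac{1}{84}\right) \left(-10\right) + 43 = \left(\frac{9}{7} + \frac{67}{42}\right) \left(-10\right) + 43 = \frac{121}{42} \left(-10\right) + 43 = - \frac{605}{21} + 43 = \frac{298}{21}$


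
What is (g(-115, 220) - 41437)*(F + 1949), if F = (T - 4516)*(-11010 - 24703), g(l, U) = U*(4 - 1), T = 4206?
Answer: -451522864683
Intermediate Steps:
g(l, U) = 3*U (g(l, U) = U*3 = 3*U)
F = 11071030 (F = (4206 - 4516)*(-11010 - 24703) = -310*(-35713) = 11071030)
(g(-115, 220) - 41437)*(F + 1949) = (3*220 - 41437)*(11071030 + 1949) = (660 - 41437)*11072979 = -40777*11072979 = -451522864683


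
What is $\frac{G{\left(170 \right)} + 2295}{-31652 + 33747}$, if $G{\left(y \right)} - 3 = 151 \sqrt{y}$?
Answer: $\frac{2298}{2095} + \frac{151 \sqrt{170}}{2095} \approx 2.0367$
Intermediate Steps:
$G{\left(y \right)} = 3 + 151 \sqrt{y}$
$\frac{G{\left(170 \right)} + 2295}{-31652 + 33747} = \frac{\left(3 + 151 \sqrt{170}\right) + 2295}{-31652 + 33747} = \frac{2298 + 151 \sqrt{170}}{2095} = \left(2298 + 151 \sqrt{170}\right) \frac{1}{2095} = \frac{2298}{2095} + \frac{151 \sqrt{170}}{2095}$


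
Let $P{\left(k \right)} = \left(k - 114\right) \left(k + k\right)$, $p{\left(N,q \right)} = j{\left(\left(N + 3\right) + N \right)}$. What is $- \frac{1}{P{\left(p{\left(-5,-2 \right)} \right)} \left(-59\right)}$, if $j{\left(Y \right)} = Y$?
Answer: $\frac{1}{99946} \approx 1.0005 \cdot 10^{-5}$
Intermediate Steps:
$p{\left(N,q \right)} = 3 + 2 N$ ($p{\left(N,q \right)} = \left(N + 3\right) + N = \left(3 + N\right) + N = 3 + 2 N$)
$P{\left(k \right)} = 2 k \left(-114 + k\right)$ ($P{\left(k \right)} = \left(-114 + k\right) 2 k = 2 k \left(-114 + k\right)$)
$- \frac{1}{P{\left(p{\left(-5,-2 \right)} \right)} \left(-59\right)} = - \frac{1}{2 \left(3 + 2 \left(-5\right)\right) \left(-114 + \left(3 + 2 \left(-5\right)\right)\right) \left(-59\right)} = - \frac{1}{2 \left(3 - 10\right) \left(-114 + \left(3 - 10\right)\right) \left(-59\right)} = - \frac{1}{2 \left(-7\right) \left(-114 - 7\right) \left(-59\right)} = - \frac{1}{2 \left(-7\right) \left(-121\right) \left(-59\right)} = - \frac{1}{1694 \left(-59\right)} = - \frac{1}{-99946} = \left(-1\right) \left(- \frac{1}{99946}\right) = \frac{1}{99946}$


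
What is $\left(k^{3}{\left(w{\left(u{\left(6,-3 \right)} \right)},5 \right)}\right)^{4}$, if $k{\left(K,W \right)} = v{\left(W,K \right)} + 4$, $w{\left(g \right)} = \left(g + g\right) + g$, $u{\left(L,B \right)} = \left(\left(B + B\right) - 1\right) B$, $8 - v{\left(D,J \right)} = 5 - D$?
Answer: $8916100448256$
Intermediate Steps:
$v{\left(D,J \right)} = 3 + D$ ($v{\left(D,J \right)} = 8 - \left(5 - D\right) = 8 + \left(-5 + D\right) = 3 + D$)
$u{\left(L,B \right)} = B \left(-1 + 2 B\right)$ ($u{\left(L,B \right)} = \left(2 B - 1\right) B = \left(-1 + 2 B\right) B = B \left(-1 + 2 B\right)$)
$w{\left(g \right)} = 3 g$ ($w{\left(g \right)} = 2 g + g = 3 g$)
$k{\left(K,W \right)} = 7 + W$ ($k{\left(K,W \right)} = \left(3 + W\right) + 4 = 7 + W$)
$\left(k^{3}{\left(w{\left(u{\left(6,-3 \right)} \right)},5 \right)}\right)^{4} = \left(\left(7 + 5\right)^{3}\right)^{4} = \left(12^{3}\right)^{4} = 1728^{4} = 8916100448256$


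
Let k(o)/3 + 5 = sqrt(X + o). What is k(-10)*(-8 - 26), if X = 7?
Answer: 510 - 102*I*sqrt(3) ≈ 510.0 - 176.67*I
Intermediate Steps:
k(o) = -15 + 3*sqrt(7 + o)
k(-10)*(-8 - 26) = (-15 + 3*sqrt(7 - 10))*(-8 - 26) = (-15 + 3*sqrt(-3))*(-34) = (-15 + 3*(I*sqrt(3)))*(-34) = (-15 + 3*I*sqrt(3))*(-34) = 510 - 102*I*sqrt(3)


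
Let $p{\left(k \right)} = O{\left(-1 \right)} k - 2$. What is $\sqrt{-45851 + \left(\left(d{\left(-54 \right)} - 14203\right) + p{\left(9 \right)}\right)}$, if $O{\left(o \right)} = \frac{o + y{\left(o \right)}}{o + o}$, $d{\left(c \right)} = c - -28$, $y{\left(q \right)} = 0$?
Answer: $\frac{i \sqrt{240310}}{2} \approx 245.11 i$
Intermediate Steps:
$d{\left(c \right)} = 28 + c$ ($d{\left(c \right)} = c + 28 = 28 + c$)
$O{\left(o \right)} = \frac{1}{2}$ ($O{\left(o \right)} = \frac{o + 0}{o + o} = \frac{o}{2 o} = o \frac{1}{2 o} = \frac{1}{2}$)
$p{\left(k \right)} = -2 + \frac{k}{2}$ ($p{\left(k \right)} = \frac{k}{2} - 2 = -2 + \frac{k}{2}$)
$\sqrt{-45851 + \left(\left(d{\left(-54 \right)} - 14203\right) + p{\left(9 \right)}\right)} = \sqrt{-45851 + \left(\left(\left(28 - 54\right) - 14203\right) + \left(-2 + \frac{1}{2} \cdot 9\right)\right)} = \sqrt{-45851 + \left(\left(-26 - 14203\right) + \left(-2 + \frac{9}{2}\right)\right)} = \sqrt{-45851 + \left(-14229 + \frac{5}{2}\right)} = \sqrt{-45851 - \frac{28453}{2}} = \sqrt{- \frac{120155}{2}} = \frac{i \sqrt{240310}}{2}$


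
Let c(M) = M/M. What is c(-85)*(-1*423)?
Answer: -423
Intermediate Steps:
c(M) = 1
c(-85)*(-1*423) = 1*(-1*423) = 1*(-423) = -423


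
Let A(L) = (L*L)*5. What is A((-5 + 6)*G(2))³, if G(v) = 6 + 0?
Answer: 5832000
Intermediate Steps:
G(v) = 6
A(L) = 5*L² (A(L) = L²*5 = 5*L²)
A((-5 + 6)*G(2))³ = (5*((-5 + 6)*6)²)³ = (5*(1*6)²)³ = (5*6²)³ = (5*36)³ = 180³ = 5832000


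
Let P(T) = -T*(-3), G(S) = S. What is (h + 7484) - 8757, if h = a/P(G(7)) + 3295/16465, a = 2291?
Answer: -80473667/69153 ≈ -1163.7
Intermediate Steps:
P(T) = 3*T
h = 7558102/69153 (h = 2291/((3*7)) + 3295/16465 = 2291/21 + 3295*(1/16465) = 2291*(1/21) + 659/3293 = 2291/21 + 659/3293 = 7558102/69153 ≈ 109.30)
(h + 7484) - 8757 = (7558102/69153 + 7484) - 8757 = 525099154/69153 - 8757 = -80473667/69153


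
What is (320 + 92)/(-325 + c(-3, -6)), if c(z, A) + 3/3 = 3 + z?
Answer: -206/163 ≈ -1.2638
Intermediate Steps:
c(z, A) = 2 + z (c(z, A) = -1 + (3 + z) = 2 + z)
(320 + 92)/(-325 + c(-3, -6)) = (320 + 92)/(-325 + (2 - 3)) = 412/(-325 - 1) = 412/(-326) = 412*(-1/326) = -206/163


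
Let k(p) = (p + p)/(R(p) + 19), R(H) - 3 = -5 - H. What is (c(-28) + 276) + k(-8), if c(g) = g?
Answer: 6184/25 ≈ 247.36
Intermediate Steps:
R(H) = -2 - H (R(H) = 3 + (-5 - H) = -2 - H)
k(p) = 2*p/(17 - p) (k(p) = (p + p)/((-2 - p) + 19) = (2*p)/(17 - p) = 2*p/(17 - p))
(c(-28) + 276) + k(-8) = (-28 + 276) - 2*(-8)/(-17 - 8) = 248 - 2*(-8)/(-25) = 248 - 2*(-8)*(-1/25) = 248 - 16/25 = 6184/25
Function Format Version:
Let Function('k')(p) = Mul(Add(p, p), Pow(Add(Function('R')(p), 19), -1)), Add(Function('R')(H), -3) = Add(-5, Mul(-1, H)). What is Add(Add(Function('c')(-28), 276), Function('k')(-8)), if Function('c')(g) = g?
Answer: Rational(6184, 25) ≈ 247.36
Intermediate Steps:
Function('R')(H) = Add(-2, Mul(-1, H)) (Function('R')(H) = Add(3, Add(-5, Mul(-1, H))) = Add(-2, Mul(-1, H)))
Function('k')(p) = Mul(2, p, Pow(Add(17, Mul(-1, p)), -1)) (Function('k')(p) = Mul(Add(p, p), Pow(Add(Add(-2, Mul(-1, p)), 19), -1)) = Mul(Mul(2, p), Pow(Add(17, Mul(-1, p)), -1)) = Mul(2, p, Pow(Add(17, Mul(-1, p)), -1)))
Add(Add(Function('c')(-28), 276), Function('k')(-8)) = Add(Add(-28, 276), Mul(-2, -8, Pow(Add(-17, -8), -1))) = Add(248, Mul(-2, -8, Pow(-25, -1))) = Add(248, Mul(-2, -8, Rational(-1, 25))) = Add(248, Rational(-16, 25)) = Rational(6184, 25)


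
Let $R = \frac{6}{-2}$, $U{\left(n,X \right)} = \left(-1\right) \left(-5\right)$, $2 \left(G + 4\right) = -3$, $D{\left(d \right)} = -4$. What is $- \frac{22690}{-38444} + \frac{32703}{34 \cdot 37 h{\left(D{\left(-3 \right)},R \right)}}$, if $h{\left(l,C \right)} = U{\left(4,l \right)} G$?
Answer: $- \frac{21466981}{60453190} \approx -0.3551$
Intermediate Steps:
$G = - \frac{11}{2}$ ($G = -4 + \frac{1}{2} \left(-3\right) = -4 - \frac{3}{2} = - \frac{11}{2} \approx -5.5$)
$U{\left(n,X \right)} = 5$
$R = -3$ ($R = 6 \left(- \frac{1}{2}\right) = -3$)
$h{\left(l,C \right)} = - \frac{55}{2}$ ($h{\left(l,C \right)} = 5 \left(- \frac{11}{2}\right) = - \frac{55}{2}$)
$- \frac{22690}{-38444} + \frac{32703}{34 \cdot 37 h{\left(D{\left(-3 \right)},R \right)}} = - \frac{22690}{-38444} + \frac{32703}{34 \cdot 37 \left(- \frac{55}{2}\right)} = \left(-22690\right) \left(- \frac{1}{38444}\right) + \frac{32703}{1258 \left(- \frac{55}{2}\right)} = \frac{11345}{19222} + \frac{32703}{-34595} = \frac{11345}{19222} + 32703 \left(- \frac{1}{34595}\right) = \frac{11345}{19222} - \frac{2973}{3145} = - \frac{21466981}{60453190}$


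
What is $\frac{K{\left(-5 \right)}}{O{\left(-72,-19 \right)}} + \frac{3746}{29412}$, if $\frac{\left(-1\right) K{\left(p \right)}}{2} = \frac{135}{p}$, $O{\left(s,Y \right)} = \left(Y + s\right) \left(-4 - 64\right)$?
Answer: $\frac{1548031}{11375091} \approx 0.13609$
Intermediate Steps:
$O{\left(s,Y \right)} = - 68 Y - 68 s$ ($O{\left(s,Y \right)} = \left(Y + s\right) \left(-68\right) = - 68 Y - 68 s$)
$K{\left(p \right)} = - \frac{270}{p}$ ($K{\left(p \right)} = - 2 \frac{135}{p} = - \frac{270}{p}$)
$\frac{K{\left(-5 \right)}}{O{\left(-72,-19 \right)}} + \frac{3746}{29412} = \frac{\left(-270\right) \frac{1}{-5}}{\left(-68\right) \left(-19\right) - -4896} + \frac{3746}{29412} = \frac{\left(-270\right) \left(- \frac{1}{5}\right)}{1292 + 4896} + 3746 \cdot \frac{1}{29412} = \frac{54}{6188} + \frac{1873}{14706} = 54 \cdot \frac{1}{6188} + \frac{1873}{14706} = \frac{27}{3094} + \frac{1873}{14706} = \frac{1548031}{11375091}$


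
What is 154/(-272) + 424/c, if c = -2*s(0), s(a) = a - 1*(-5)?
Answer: -29217/680 ≈ -42.966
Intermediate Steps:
s(a) = 5 + a (s(a) = a + 5 = 5 + a)
c = -10 (c = -2*(5 + 0) = -2*5 = -10)
154/(-272) + 424/c = 154/(-272) + 424/(-10) = 154*(-1/272) + 424*(-⅒) = -77/136 - 212/5 = -29217/680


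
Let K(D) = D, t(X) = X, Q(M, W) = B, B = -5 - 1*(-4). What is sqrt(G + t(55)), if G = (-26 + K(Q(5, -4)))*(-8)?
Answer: sqrt(271) ≈ 16.462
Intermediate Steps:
B = -1 (B = -5 + 4 = -1)
Q(M, W) = -1
G = 216 (G = (-26 - 1)*(-8) = -27*(-8) = 216)
sqrt(G + t(55)) = sqrt(216 + 55) = sqrt(271)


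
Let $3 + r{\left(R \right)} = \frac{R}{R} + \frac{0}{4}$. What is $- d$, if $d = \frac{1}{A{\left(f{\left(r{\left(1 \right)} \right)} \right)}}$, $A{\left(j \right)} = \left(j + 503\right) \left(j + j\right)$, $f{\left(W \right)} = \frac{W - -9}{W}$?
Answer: $\frac{2}{6993} \approx 0.000286$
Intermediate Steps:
$r{\left(R \right)} = -2$ ($r{\left(R \right)} = -3 + \left(\frac{R}{R} + \frac{0}{4}\right) = -3 + \left(1 + 0 \cdot \frac{1}{4}\right) = -3 + \left(1 + 0\right) = -3 + 1 = -2$)
$f{\left(W \right)} = \frac{9 + W}{W}$ ($f{\left(W \right)} = \frac{W + 9}{W} = \frac{9 + W}{W}$)
$A{\left(j \right)} = 2 j \left(503 + j\right)$ ($A{\left(j \right)} = \left(503 + j\right) 2 j = 2 j \left(503 + j\right)$)
$d = - \frac{2}{6993}$ ($d = \frac{1}{2 \frac{9 - 2}{-2} \left(503 + \frac{9 - 2}{-2}\right)} = \frac{1}{2 \left(\left(- \frac{1}{2}\right) 7\right) \left(503 - \frac{7}{2}\right)} = \frac{1}{2 \left(- \frac{7}{2}\right) \left(503 - \frac{7}{2}\right)} = \frac{1}{2 \left(- \frac{7}{2}\right) \frac{999}{2}} = \frac{1}{- \frac{6993}{2}} = - \frac{2}{6993} \approx -0.000286$)
$- d = \left(-1\right) \left(- \frac{2}{6993}\right) = \frac{2}{6993}$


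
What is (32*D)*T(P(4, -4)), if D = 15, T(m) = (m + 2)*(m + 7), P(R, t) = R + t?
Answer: 6720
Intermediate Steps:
T(m) = (2 + m)*(7 + m)
(32*D)*T(P(4, -4)) = (32*15)*(14 + (4 - 4)**2 + 9*(4 - 4)) = 480*(14 + 0**2 + 9*0) = 480*(14 + 0 + 0) = 480*14 = 6720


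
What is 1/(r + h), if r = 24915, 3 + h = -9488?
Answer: 1/15424 ≈ 6.4834e-5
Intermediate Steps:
h = -9491 (h = -3 - 9488 = -9491)
1/(r + h) = 1/(24915 - 9491) = 1/15424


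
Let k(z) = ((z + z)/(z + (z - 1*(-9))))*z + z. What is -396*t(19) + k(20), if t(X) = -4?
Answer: 79396/49 ≈ 1620.3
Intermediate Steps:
k(z) = z + 2*z**2/(9 + 2*z) (k(z) = ((2*z)/(z + (z + 9)))*z + z = ((2*z)/(z + (9 + z)))*z + z = ((2*z)/(9 + 2*z))*z + z = (2*z/(9 + 2*z))*z + z = 2*z**2/(9 + 2*z) + z = z + 2*z**2/(9 + 2*z))
-396*t(19) + k(20) = -396*(-4) + 20*(9 + 4*20)/(9 + 2*20) = 1584 + 20*(9 + 80)/(9 + 40) = 1584 + 20*89/49 = 1584 + 20*(1/49)*89 = 1584 + 1780/49 = 79396/49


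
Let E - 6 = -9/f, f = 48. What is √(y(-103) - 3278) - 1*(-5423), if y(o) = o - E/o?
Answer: 5423 + I*√573894885/412 ≈ 5423.0 + 58.146*I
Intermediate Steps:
E = 93/16 (E = 6 - 9/48 = 6 - 9*1/48 = 6 - 3/16 = 93/16 ≈ 5.8125)
y(o) = o - 93/(16*o)
√(y(-103) - 3278) - 1*(-5423) = √((-103 - 93/16/(-103)) - 3278) - 1*(-5423) = √((-103 - 93/16*(-1/103)) - 3278) + 5423 = √((-103 + 93/1648) - 3278) + 5423 = √(-169651/1648 - 3278) + 5423 = √(-5571795/1648) + 5423 = I*√573894885/412 + 5423 = 5423 + I*√573894885/412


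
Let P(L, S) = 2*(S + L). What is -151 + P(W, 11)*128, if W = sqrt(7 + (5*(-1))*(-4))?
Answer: 2665 + 768*sqrt(3) ≈ 3995.2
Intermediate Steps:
W = 3*sqrt(3) (W = sqrt(7 - 5*(-4)) = sqrt(7 + 20) = sqrt(27) = 3*sqrt(3) ≈ 5.1962)
P(L, S) = 2*L + 2*S (P(L, S) = 2*(L + S) = 2*L + 2*S)
-151 + P(W, 11)*128 = -151 + (2*(3*sqrt(3)) + 2*11)*128 = -151 + (6*sqrt(3) + 22)*128 = -151 + (22 + 6*sqrt(3))*128 = -151 + (2816 + 768*sqrt(3)) = 2665 + 768*sqrt(3)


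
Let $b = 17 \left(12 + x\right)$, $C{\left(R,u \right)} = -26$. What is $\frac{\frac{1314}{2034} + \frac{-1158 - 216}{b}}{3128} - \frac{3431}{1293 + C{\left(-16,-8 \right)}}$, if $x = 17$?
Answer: $- \frac{598029466003}{220784571784} \approx -2.7087$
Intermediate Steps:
$b = 493$ ($b = 17 \left(12 + 17\right) = 17 \cdot 29 = 493$)
$\frac{\frac{1314}{2034} + \frac{-1158 - 216}{b}}{3128} - \frac{3431}{1293 + C{\left(-16,-8 \right)}} = \frac{\frac{1314}{2034} + \frac{-1158 - 216}{493}}{3128} - \frac{3431}{1293 - 26} = \left(1314 \cdot \frac{1}{2034} + \left(-1158 - 216\right) \frac{1}{493}\right) \frac{1}{3128} - \frac{3431}{1267} = \left(\frac{73}{113} - \frac{1374}{493}\right) \frac{1}{3128} - \frac{3431}{1267} = \left(- \frac{119273}{55709}\right) \frac{1}{3128} - \frac{3431}{1267} = - \frac{119273}{174257752} - \frac{3431}{1267} = - \frac{598029466003}{220784571784}$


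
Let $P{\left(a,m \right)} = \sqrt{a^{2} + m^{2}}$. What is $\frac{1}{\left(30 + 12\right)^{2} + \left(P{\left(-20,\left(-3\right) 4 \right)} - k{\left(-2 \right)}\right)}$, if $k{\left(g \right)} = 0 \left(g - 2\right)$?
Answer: $\frac{441}{777788} - \frac{\sqrt{34}}{777788} \approx 0.0005595$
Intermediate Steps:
$k{\left(g \right)} = 0$ ($k{\left(g \right)} = 0 \left(-2 + g\right) = 0$)
$\frac{1}{\left(30 + 12\right)^{2} + \left(P{\left(-20,\left(-3\right) 4 \right)} - k{\left(-2 \right)}\right)} = \frac{1}{\left(30 + 12\right)^{2} - - \sqrt{\left(-20\right)^{2} + \left(\left(-3\right) 4\right)^{2}}} = \frac{1}{42^{2} + \left(\sqrt{400 + \left(-12\right)^{2}} + 0\right)} = \frac{1}{1764 + \left(\sqrt{400 + 144} + 0\right)} = \frac{1}{1764 + \left(\sqrt{544} + 0\right)} = \frac{1}{1764 + \left(4 \sqrt{34} + 0\right)} = \frac{1}{1764 + 4 \sqrt{34}}$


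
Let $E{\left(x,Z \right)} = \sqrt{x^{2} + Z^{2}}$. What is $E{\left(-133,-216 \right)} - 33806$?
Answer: $-33806 + \sqrt{64345} \approx -33552.0$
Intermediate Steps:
$E{\left(x,Z \right)} = \sqrt{Z^{2} + x^{2}}$
$E{\left(-133,-216 \right)} - 33806 = \sqrt{\left(-216\right)^{2} + \left(-133\right)^{2}} - 33806 = \sqrt{46656 + 17689} - 33806 = \sqrt{64345} - 33806 = -33806 + \sqrt{64345}$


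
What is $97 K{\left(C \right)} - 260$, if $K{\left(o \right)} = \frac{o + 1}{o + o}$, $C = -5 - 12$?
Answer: $- \frac{3644}{17} \approx -214.35$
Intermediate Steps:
$C = -17$ ($C = -5 - 12 = -17$)
$K{\left(o \right)} = \frac{1 + o}{2 o}$
$97 K{\left(C \right)} - 260 = 97 \frac{1 - 17}{2 \left(-17\right)} - 260 = 97 \cdot \frac{1}{2} \left(- \frac{1}{17}\right) \left(-16\right) - 260 = 97 \cdot \frac{8}{17} - 260 = \frac{776}{17} - 260 = - \frac{3644}{17}$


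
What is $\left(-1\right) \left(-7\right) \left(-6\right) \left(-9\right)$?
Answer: $378$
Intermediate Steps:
$\left(-1\right) \left(-7\right) \left(-6\right) \left(-9\right) = 7 \left(-6\right) \left(-9\right) = \left(-42\right) \left(-9\right) = 378$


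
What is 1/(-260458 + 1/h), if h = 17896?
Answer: -17896/4661156367 ≈ -3.8394e-6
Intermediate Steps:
1/(-260458 + 1/h) = 1/(-260458 + 1/17896) = 1/(-4661156367/17896) = -17896/4661156367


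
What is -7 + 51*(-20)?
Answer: -1027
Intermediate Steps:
-7 + 51*(-20) = -7 - 1020 = -1027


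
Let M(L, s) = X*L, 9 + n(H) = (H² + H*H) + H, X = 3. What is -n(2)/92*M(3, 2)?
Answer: -9/92 ≈ -0.097826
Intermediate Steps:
n(H) = -9 + H + 2*H² (n(H) = -9 + ((H² + H*H) + H) = -9 + ((H² + H²) + H) = -9 + (2*H² + H) = -9 + (H + 2*H²) = -9 + H + 2*H²)
M(L, s) = 3*L
-n(2)/92*M(3, 2) = -(-9 + 2 + 2*2²)/92*3*3 = -(-9 + 2 + 2*4)/92*9 = -(-9 + 2 + 8)/92*9 = -(1/92)*1*9 = -9/92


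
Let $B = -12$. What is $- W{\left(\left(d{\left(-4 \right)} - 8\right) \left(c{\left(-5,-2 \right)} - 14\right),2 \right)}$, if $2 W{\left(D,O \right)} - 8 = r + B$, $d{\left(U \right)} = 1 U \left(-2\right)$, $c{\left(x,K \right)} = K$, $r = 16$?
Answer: $-6$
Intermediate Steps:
$d{\left(U \right)} = - 2 U$ ($d{\left(U \right)} = U \left(-2\right) = - 2 U$)
$W{\left(D,O \right)} = 6$ ($W{\left(D,O \right)} = 4 + \frac{16 - 12}{2} = 4 + \frac{1}{2} \cdot 4 = 4 + 2 = 6$)
$- W{\left(\left(d{\left(-4 \right)} - 8\right) \left(c{\left(-5,-2 \right)} - 14\right),2 \right)} = \left(-1\right) 6 = -6$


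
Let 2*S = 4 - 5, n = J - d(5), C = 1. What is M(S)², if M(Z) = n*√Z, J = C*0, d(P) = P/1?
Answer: -25/2 ≈ -12.500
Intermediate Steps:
d(P) = P (d(P) = P*1 = P)
J = 0 (J = 1*0 = 0)
n = -5 (n = 0 - 1*5 = 0 - 5 = -5)
S = -½ (S = (4 - 5)/2 = (½)*(-1) = -½ ≈ -0.50000)
M(Z) = -5*√Z
M(S)² = (-5*I*√2/2)² = -25/2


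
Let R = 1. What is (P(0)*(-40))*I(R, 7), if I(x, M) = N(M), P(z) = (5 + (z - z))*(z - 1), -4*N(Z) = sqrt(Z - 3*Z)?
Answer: -50*I*sqrt(14) ≈ -187.08*I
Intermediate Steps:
N(Z) = -sqrt(2)*sqrt(-Z)/4 (N(Z) = -sqrt(Z - 3*Z)/4 = -sqrt(2)*sqrt(-Z)/4)
P(z) = -5 + 5*z (P(z) = (5 + 0)*(-1 + z) = 5*(-1 + z) = -5 + 5*z)
I(x, M) = -sqrt(2)*sqrt(-M)/4
(P(0)*(-40))*I(R, 7) = ((-5 + 5*0)*(-40))*(-sqrt(2)*sqrt(-1*7)/4) = ((-5 + 0)*(-40))*(-sqrt(2)*sqrt(-7)/4) = (-5*(-40))*(-sqrt(2)*I*sqrt(7)/4) = 200*(-I*sqrt(14)/4) = -50*I*sqrt(14)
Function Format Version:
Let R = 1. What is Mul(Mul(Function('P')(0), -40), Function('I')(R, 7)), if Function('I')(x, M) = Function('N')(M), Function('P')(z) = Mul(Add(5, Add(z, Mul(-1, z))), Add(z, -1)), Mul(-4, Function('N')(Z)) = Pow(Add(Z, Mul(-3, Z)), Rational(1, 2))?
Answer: Mul(-50, I, Pow(14, Rational(1, 2))) ≈ Mul(-187.08, I)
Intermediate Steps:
Function('N')(Z) = Mul(Rational(-1, 4), Pow(2, Rational(1, 2)), Pow(Mul(-1, Z), Rational(1, 2))) (Function('N')(Z) = Mul(Rational(-1, 4), Pow(Add(Z, Mul(-3, Z)), Rational(1, 2))) = Mul(Rational(-1, 4), Pow(Mul(-2, Z), Rational(1, 2))) = Mul(Rational(-1, 4), Mul(Pow(2, Rational(1, 2)), Pow(Mul(-1, Z), Rational(1, 2)))) = Mul(Rational(-1, 4), Pow(2, Rational(1, 2)), Pow(Mul(-1, Z), Rational(1, 2))))
Function('P')(z) = Add(-5, Mul(5, z)) (Function('P')(z) = Mul(Add(5, 0), Add(-1, z)) = Mul(5, Add(-1, z)) = Add(-5, Mul(5, z)))
Function('I')(x, M) = Mul(Rational(-1, 4), Pow(2, Rational(1, 2)), Pow(Mul(-1, M), Rational(1, 2)))
Mul(Mul(Function('P')(0), -40), Function('I')(R, 7)) = Mul(Mul(Add(-5, Mul(5, 0)), -40), Mul(Rational(-1, 4), Pow(2, Rational(1, 2)), Pow(Mul(-1, 7), Rational(1, 2)))) = Mul(Mul(Add(-5, 0), -40), Mul(Rational(-1, 4), Pow(2, Rational(1, 2)), Pow(-7, Rational(1, 2)))) = Mul(Mul(-5, -40), Mul(Rational(-1, 4), Pow(2, Rational(1, 2)), Mul(I, Pow(7, Rational(1, 2))))) = Mul(200, Mul(Rational(-1, 4), I, Pow(14, Rational(1, 2)))) = Mul(-50, I, Pow(14, Rational(1, 2)))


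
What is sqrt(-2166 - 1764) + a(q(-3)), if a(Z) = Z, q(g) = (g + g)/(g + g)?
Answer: 1 + I*sqrt(3930) ≈ 1.0 + 62.69*I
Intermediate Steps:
q(g) = 1 (q(g) = (2*g)/((2*g)) = (2*g)*(1/(2*g)) = 1)
sqrt(-2166 - 1764) + a(q(-3)) = sqrt(-2166 - 1764) + 1 = sqrt(-3930) + 1 = I*sqrt(3930) + 1 = 1 + I*sqrt(3930)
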